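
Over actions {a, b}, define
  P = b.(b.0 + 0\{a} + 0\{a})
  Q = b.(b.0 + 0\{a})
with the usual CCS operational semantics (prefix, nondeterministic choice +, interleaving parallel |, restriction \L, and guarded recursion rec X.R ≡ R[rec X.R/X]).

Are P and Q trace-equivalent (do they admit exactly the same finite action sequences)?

YES

Reachable graph of P (3 states):
  p0 = b.(b.0 + 0\{a} + 0\{a}) → —b→ p1
  p1 = b.0 + 0\{a} + 0\{a} → —b→ p2
  p2 = 0 → ·
Reachable graph of Q (3 states):
  q0 = b.(b.0 + 0\{a}) → —b→ q1
  q1 = b.0 + 0\{a} → —b→ q2
  q2 = 0 → ·
Bisimilarity quotient blocks:
  B0 = {p0, q0}
  B1 = {p1, q1}
  B2 = {p2, q2}
p0 ∈ B0, q0 ∈ B0 → same block
Bisimilar ⇒ trace-equivalent.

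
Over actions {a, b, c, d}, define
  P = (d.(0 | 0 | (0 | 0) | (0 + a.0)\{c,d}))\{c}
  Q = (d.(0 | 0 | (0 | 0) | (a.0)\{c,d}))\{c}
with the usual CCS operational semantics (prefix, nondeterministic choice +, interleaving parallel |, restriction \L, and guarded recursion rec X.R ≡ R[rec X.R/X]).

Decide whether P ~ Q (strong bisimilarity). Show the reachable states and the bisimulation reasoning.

P ~ Q

Reachable graph of P (3 states):
  m0 = (d.(0 | 0 | (0 | 0) | (0 + a.0)\{c,d}))\{c} has moves =d=> m1
  m1 = (0 | 0 | (0 | 0) | (0 + a.0)\{c,d})\{c} has moves =a=> m2
  m2 = (0 | 0 | (0 | 0) | 0\{c,d})\{c} has moves deadlocked
Reachable graph of Q (3 states):
  n0 = (d.(0 | 0 | (0 | 0) | (a.0)\{c,d}))\{c} has moves =d=> n1
  n1 = (0 | 0 | (0 | 0) | (a.0)\{c,d})\{c} has moves =a=> n2
  n2 = (0 | 0 | (0 | 0) | 0\{c,d})\{c} has moves deadlocked
Partition-refinement fixed point:
  B0 = {m0, n0}
  B1 = {m1, n1}
  B2 = {m2, n2}
m0 ∈ B0, n0 ∈ B0 → same block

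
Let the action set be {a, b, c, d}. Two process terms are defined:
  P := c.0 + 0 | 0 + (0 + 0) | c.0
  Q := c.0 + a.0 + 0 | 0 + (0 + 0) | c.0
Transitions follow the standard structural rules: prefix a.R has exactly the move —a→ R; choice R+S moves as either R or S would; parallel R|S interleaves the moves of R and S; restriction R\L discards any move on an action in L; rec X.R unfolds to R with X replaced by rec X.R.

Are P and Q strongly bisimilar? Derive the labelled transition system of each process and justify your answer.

not bisimilar

Reachable graph of P (3 states):
  u0 = c.0 + 0 | 0 + (0 + 0) | c.0 | ··c··> u1, ··c··> u2
  u1 = (0 + 0) | 0 | ·
  u2 = 0 | ·
Reachable graph of Q (3 states):
  v0 = c.0 + a.0 + 0 | 0 + (0 + 0) | c.0 | ··a··> v1, ··c··> v1, ··c··> v2
  v1 = 0 | ·
  v2 = (0 + 0) | 0 | ·
Partition-refinement fixed point:
  B0 = {u0}
  B1 = {u1, u2, v1, v2}
  B2 = {v0}
u0 ∈ B0, v0 ∈ B2 → different blocks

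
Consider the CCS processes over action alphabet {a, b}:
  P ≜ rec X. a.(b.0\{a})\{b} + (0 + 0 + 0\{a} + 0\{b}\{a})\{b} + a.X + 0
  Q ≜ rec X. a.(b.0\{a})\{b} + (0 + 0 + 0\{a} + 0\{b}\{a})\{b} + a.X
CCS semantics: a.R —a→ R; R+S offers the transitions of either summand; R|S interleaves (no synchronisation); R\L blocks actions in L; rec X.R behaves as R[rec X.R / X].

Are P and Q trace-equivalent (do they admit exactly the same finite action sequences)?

traces(P) = traces(Q)

P's transition system — 2 states:
  p0 = rec X. a.(b.0\{a})\{b} + (0 + 0 + 0\{a} + 0\{b}\{a})\{b} + a.X + 0 → ··a··> p0, ··a··> p1
  p1 = (b.0\{a})\{b} → ·
Q's transition system — 2 states:
  q0 = rec X. a.(b.0\{a})\{b} + (0 + 0 + 0\{a} + 0\{b}\{a})\{b} + a.X → ··a··> q0, ··a··> q1
  q1 = (b.0\{a})\{b} → ·
Partition-refinement fixed point:
  B0 = {p0, q0}
  B1 = {p1, q1}
p0 ∈ B0, q0 ∈ B0 → same block
Bisimilar ⇒ trace-equivalent.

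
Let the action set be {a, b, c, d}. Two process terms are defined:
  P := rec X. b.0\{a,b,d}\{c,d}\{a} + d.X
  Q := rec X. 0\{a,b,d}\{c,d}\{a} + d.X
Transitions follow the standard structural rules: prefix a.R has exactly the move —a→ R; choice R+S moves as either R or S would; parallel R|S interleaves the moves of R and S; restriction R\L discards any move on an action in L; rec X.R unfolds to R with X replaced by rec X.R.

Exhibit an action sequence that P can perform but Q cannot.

b

LTS(P): 2 reachable states
  s0 = rec X. b.0\{a,b,d}\{c,d}\{a} + d.X | -b-> s1, -d-> s0
  s1 = 0\{a,b,d}\{c,d}\{a} | ·
LTS(Q): 1 reachable states
  t0 = rec X. 0\{a,b,d}\{c,d}\{a} + d.X | -d-> t0
Executing b from P (initial set {s0}):
  after b @ step 1: {s1}
  — P admits the full trace.
Executing b from Q (initial set {t0}):
  after b @ step 1: ∅  — Q cannot continue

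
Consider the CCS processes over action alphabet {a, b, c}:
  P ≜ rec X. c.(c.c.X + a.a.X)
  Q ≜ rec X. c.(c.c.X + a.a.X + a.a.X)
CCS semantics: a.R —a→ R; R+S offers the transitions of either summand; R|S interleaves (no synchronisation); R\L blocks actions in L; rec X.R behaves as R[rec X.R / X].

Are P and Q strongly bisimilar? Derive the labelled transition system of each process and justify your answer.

Reachable graph of P (4 states):
  m0 = rec X. c.(c.c.X + a.a.X) :: =c=> m1
  m1 = c.c.(rec X. c.(c.c.X + a.a.X)) + a.a.(rec X. c.(c.c.X + a.a.X)) :: =a=> m2, =c=> m3
  m2 = a.(rec X. c.(c.c.X + a.a.X)) :: =a=> m0
  m3 = c.(rec X. c.(c.c.X + a.a.X)) :: =c=> m0
Reachable graph of Q (4 states):
  n0 = rec X. c.(c.c.X + a.a.X + a.a.X) :: =c=> n1
  n1 = c.c.(rec X. c.(c.c.X + a.a.X + a.a.X)) + a.a.(rec X. c.(c.c.X + a.a.X + a.a.X)) + a.a.(rec X. c.(c.c.X + a.a.X + a.a.X)) :: =a=> n2, =c=> n3
  n2 = a.(rec X. c.(c.c.X + a.a.X + a.a.X)) :: =a=> n0
  n3 = c.(rec X. c.(c.c.X + a.a.X + a.a.X)) :: =c=> n0
Bisimilarity quotient blocks:
  B0 = {m0, n0}
  B1 = {m1, n1}
  B2 = {m2, n2}
  B3 = {m3, n3}
m0 ∈ B0, n0 ∈ B0 → same block

P ~ Q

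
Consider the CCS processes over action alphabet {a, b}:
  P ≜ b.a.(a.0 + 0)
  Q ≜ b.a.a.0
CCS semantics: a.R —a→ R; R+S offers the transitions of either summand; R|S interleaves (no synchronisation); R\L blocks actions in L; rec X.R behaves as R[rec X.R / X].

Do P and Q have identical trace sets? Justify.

P's transition system — 4 states:
  p0 = b.a.(a.0 + 0) ⊢ ··b··> p1
  p1 = a.(a.0 + 0) ⊢ ··a··> p2
  p2 = a.0 + 0 ⊢ ··a··> p3
  p3 = 0 ⊢ (no moves)
Q's transition system — 4 states:
  q0 = b.a.a.0 ⊢ ··b··> q1
  q1 = a.a.0 ⊢ ··a··> q2
  q2 = a.0 ⊢ ··a··> q3
  q3 = 0 ⊢ (no moves)
Bisimilarity quotient blocks:
  B0 = {p0, q0}
  B1 = {p1, q1}
  B2 = {p2, q2}
  B3 = {p3, q3}
p0 ∈ B0, q0 ∈ B0 → same block
Bisimilar ⇒ trace-equivalent.

trace-equivalent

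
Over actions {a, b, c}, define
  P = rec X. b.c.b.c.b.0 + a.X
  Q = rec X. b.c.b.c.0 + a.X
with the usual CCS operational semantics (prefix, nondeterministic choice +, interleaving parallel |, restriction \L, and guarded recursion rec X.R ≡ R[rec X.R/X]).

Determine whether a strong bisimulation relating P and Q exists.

Reachable graph of P (6 states):
  p0 = rec X. b.c.b.c.b.0 + a.X has moves —a→ p0, —b→ p1
  p1 = c.b.c.b.0 has moves —c→ p2
  p2 = b.c.b.0 has moves —b→ p3
  p3 = c.b.0 has moves —c→ p4
  p4 = b.0 has moves —b→ p5
  p5 = 0 has moves ∅
Reachable graph of Q (5 states):
  q0 = rec X. b.c.b.c.0 + a.X has moves —a→ q0, —b→ q1
  q1 = c.b.c.0 has moves —c→ q2
  q2 = b.c.0 has moves —b→ q3
  q3 = c.0 has moves —c→ q4
  q4 = 0 has moves ∅
Coarsest stable partition (strong bisimilarity classes):
  B0 = {p0}
  B1 = {p1}
  B2 = {p2}
  B3 = {p3}
  B4 = {p4}
  B5 = {p5, q4}
  B6 = {q0}
  B7 = {q1}
  B8 = {q2}
  B9 = {q3}
p0 ∈ B0, q0 ∈ B6 → different blocks

not bisimilar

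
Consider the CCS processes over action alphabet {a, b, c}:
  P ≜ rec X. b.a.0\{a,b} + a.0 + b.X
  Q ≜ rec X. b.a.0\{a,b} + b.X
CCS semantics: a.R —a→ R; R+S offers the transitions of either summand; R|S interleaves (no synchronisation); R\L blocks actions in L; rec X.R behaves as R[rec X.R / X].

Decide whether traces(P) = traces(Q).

NO — witness ⟨a⟩

Reachable graph of P (4 states):
  m0 = rec X. b.a.0\{a,b} + a.0 + b.X → —a→ m1, —b→ m0, —b→ m2
  m1 = 0 → ·
  m2 = a.0\{a,b} → —a→ m3
  m3 = 0\{a,b} → ·
Reachable graph of Q (3 states):
  n0 = rec X. b.a.0\{a,b} + b.X → —b→ n0, —b→ n1
  n1 = a.0\{a,b} → —a→ n2
  n2 = 0\{a,b} → ·
Executing a from P (initial set {m0}):
  [1] a ⇒ {m1}
  — P admits the full trace.
Executing a from Q (initial set {n0}):
  [1] a ⇒ ∅ (Q stuck)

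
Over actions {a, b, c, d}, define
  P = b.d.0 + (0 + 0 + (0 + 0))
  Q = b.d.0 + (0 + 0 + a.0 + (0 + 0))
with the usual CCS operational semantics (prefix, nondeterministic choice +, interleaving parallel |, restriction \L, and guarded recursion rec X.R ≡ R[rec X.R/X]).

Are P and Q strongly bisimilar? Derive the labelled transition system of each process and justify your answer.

NO

LTS(P): 3 reachable states
  m0 = b.d.0 + (0 + 0 + (0 + 0)) has moves -b-> m1
  m1 = d.0 has moves -d-> m2
  m2 = 0 has moves (no moves)
LTS(Q): 3 reachable states
  n0 = b.d.0 + (0 + 0 + a.0 + (0 + 0)) has moves -a-> n1, -b-> n2
  n1 = 0 has moves (no moves)
  n2 = d.0 has moves -d-> n1
Coarsest stable partition (strong bisimilarity classes):
  B0 = {m0}
  B1 = {m1, n2}
  B2 = {m2, n1}
  B3 = {n0}
m0 ∈ B0, n0 ∈ B3 → different blocks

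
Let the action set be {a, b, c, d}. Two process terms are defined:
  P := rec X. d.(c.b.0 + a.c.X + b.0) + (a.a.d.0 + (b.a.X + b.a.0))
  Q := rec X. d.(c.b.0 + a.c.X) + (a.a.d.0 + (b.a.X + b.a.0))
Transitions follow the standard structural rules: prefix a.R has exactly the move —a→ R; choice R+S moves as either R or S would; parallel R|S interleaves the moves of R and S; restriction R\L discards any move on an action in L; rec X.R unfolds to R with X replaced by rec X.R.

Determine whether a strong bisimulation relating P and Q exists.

NO

LTS(P): 9 reachable states
  p0 = rec X. d.(c.b.0 + a.c.X + b.0) + (a.a.d.0 + (b.a.X + b.a.0)) → ··a··> p1, ··b··> p2, ··b··> p3, ··d··> p4
  p1 = a.d.0 → ··a··> p5
  p2 = a.(rec X. d.(c.b.0 + a.c.X + b.0) + (a.a.d.0 + (b.a.X + b.a.0))) → ··a··> p0
  p3 = a.0 → ··a··> p6
  p4 = c.b.0 + a.c.(rec X. d.(c.b.0 + a.c.X + b.0) + (a.a.d.0 + (b.a.X + b.a.0))) + b.0 → ··a··> p7, ··b··> p6, ··c··> p8
  p5 = d.0 → ··d··> p6
  p6 = 0 → ∅
  p7 = c.(rec X. d.(c.b.0 + a.c.X + b.0) + (a.a.d.0 + (b.a.X + b.a.0))) → ··c··> p0
  p8 = b.0 → ··b··> p6
LTS(Q): 9 reachable states
  q0 = rec X. d.(c.b.0 + a.c.X) + (a.a.d.0 + (b.a.X + b.a.0)) → ··a··> q1, ··b··> q2, ··b··> q3, ··d··> q4
  q1 = a.d.0 → ··a··> q5
  q2 = a.(rec X. d.(c.b.0 + a.c.X) + (a.a.d.0 + (b.a.X + b.a.0))) → ··a··> q0
  q3 = a.0 → ··a··> q6
  q4 = c.b.0 + a.c.(rec X. d.(c.b.0 + a.c.X) + (a.a.d.0 + (b.a.X + b.a.0))) → ··a··> q7, ··c··> q8
  q5 = d.0 → ··d··> q6
  q6 = 0 → ∅
  q7 = c.(rec X. d.(c.b.0 + a.c.X) + (a.a.d.0 + (b.a.X + b.a.0))) → ··c··> q0
  q8 = b.0 → ··b··> q6
Bisimilarity quotient blocks:
  B0 = {p0}
  B1 = {p4}
  B2 = {p6, q6}
  B3 = {p7}
  B4 = {p8, q8}
  B5 = {p2}
  B6 = {p3, q3}
  B7 = {p1, q1}
  B8 = {p5, q5}
  B9 = {q0}
  B10 = {q2}
  B11 = {q4}
  B12 = {q7}
p0 ∈ B0, q0 ∈ B9 → different blocks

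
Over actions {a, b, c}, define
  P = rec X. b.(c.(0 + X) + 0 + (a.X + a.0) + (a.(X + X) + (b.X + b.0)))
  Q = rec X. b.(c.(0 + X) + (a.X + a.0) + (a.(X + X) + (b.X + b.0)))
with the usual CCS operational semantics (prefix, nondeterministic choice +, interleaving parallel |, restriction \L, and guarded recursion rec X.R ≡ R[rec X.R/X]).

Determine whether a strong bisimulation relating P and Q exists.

P's transition system — 5 states:
  u0 = rec X. b.(c.(0 + X) + 0 + (a.X + a.0) + (a.(X + X) + (b.X + b.0))) → -b-> u1
  u1 = c.(0 + (rec X. b.(c.(0 + X) + 0 + (a.X + a.0) + (a.(X + X) + (b.X + b.0))))) + 0 + (a.(rec X. b.(c.(0 + X) + 0 + (a.X + a.0) + (a.(X + X) + (b.X + b.0)))) + a.0) + (a.((rec X. b.(c.(0 + X) + 0 + (a.X + a.0) + (a.(X + X) + (b.X + b.0)))) + (rec X. b.(c.(0 + X) + 0 + (a.X + a.0) + (a.(X + X) + (b.X + b.0))))) + (b.(rec X. b.(c.(0 + X) + 0 + (a.X + a.0) + (a.(X + X) + (b.X + b.0)))) + b.0)) → -a-> u0, -a-> u2, -a-> u3, -b-> u0, -b-> u3, -c-> u4
  u2 = (rec X. b.(c.(0 + X) + 0 + (a.X + a.0) + (a.(X + X) + (b.X + b.0)))) + (rec X. b.(c.(0 + X) + 0 + (a.X + a.0) + (a.(X + X) + (b.X + b.0)))) → -b-> u1
  u3 = 0 → deadlocked
  u4 = 0 + (rec X. b.(c.(0 + X) + 0 + (a.X + a.0) + (a.(X + X) + (b.X + b.0)))) → -b-> u1
Q's transition system — 5 states:
  v0 = rec X. b.(c.(0 + X) + (a.X + a.0) + (a.(X + X) + (b.X + b.0))) → -b-> v1
  v1 = c.(0 + (rec X. b.(c.(0 + X) + (a.X + a.0) + (a.(X + X) + (b.X + b.0))))) + (a.(rec X. b.(c.(0 + X) + (a.X + a.0) + (a.(X + X) + (b.X + b.0)))) + a.0) + (a.((rec X. b.(c.(0 + X) + (a.X + a.0) + (a.(X + X) + (b.X + b.0)))) + (rec X. b.(c.(0 + X) + (a.X + a.0) + (a.(X + X) + (b.X + b.0))))) + (b.(rec X. b.(c.(0 + X) + (a.X + a.0) + (a.(X + X) + (b.X + b.0)))) + b.0)) → -a-> v0, -a-> v2, -a-> v3, -b-> v0, -b-> v3, -c-> v4
  v2 = (rec X. b.(c.(0 + X) + (a.X + a.0) + (a.(X + X) + (b.X + b.0)))) + (rec X. b.(c.(0 + X) + (a.X + a.0) + (a.(X + X) + (b.X + b.0)))) → -b-> v1
  v3 = 0 → deadlocked
  v4 = 0 + (rec X. b.(c.(0 + X) + (a.X + a.0) + (a.(X + X) + (b.X + b.0)))) → -b-> v1
Bisimilarity quotient blocks:
  B0 = {u0, u2, u4, v0, v2, v4}
  B1 = {u1, v1}
  B2 = {u3, v3}
u0 ∈ B0, v0 ∈ B0 → same block

YES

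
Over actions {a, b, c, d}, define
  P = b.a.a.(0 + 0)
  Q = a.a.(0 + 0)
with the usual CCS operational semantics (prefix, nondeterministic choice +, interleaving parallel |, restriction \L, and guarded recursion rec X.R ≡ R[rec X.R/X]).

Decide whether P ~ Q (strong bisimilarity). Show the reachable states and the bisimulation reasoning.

P ≁ Q

Reachable graph of P (4 states):
  u0 = b.a.a.(0 + 0) | --b--▸ u1
  u1 = a.a.(0 + 0) | --a--▸ u2
  u2 = a.(0 + 0) | --a--▸ u3
  u3 = 0 + 0 | (no moves)
Reachable graph of Q (3 states):
  v0 = a.a.(0 + 0) | --a--▸ v1
  v1 = a.(0 + 0) | --a--▸ v2
  v2 = 0 + 0 | (no moves)
Partition-refinement fixed point:
  B0 = {u0}
  B1 = {u1, v0}
  B2 = {u2, v1}
  B3 = {u3, v2}
u0 ∈ B0, v0 ∈ B1 → different blocks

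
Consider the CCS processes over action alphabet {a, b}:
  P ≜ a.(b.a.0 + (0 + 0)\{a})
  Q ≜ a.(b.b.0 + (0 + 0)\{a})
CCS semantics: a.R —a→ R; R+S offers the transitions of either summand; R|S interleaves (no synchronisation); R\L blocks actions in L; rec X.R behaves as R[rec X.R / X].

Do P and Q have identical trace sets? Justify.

trace-distinct — witness ⟨aba⟩

P's transition system — 4 states:
  s0 = a.(b.a.0 + (0 + 0)\{a}) ⊢ =a=> s1
  s1 = b.a.0 + (0 + 0)\{a} ⊢ =b=> s2
  s2 = a.0 ⊢ =a=> s3
  s3 = 0 ⊢ deadlocked
Q's transition system — 4 states:
  t0 = a.(b.b.0 + (0 + 0)\{a}) ⊢ =a=> t1
  t1 = b.b.0 + (0 + 0)\{a} ⊢ =b=> t2
  t2 = b.0 ⊢ =b=> t3
  t3 = 0 ⊢ deadlocked
Trace ⟨aba⟩ through P, begin at {s0}:
  step 1 (a): {s1}
  step 2 (b): {s2}
  step 3 (a): {s3}
  ✓ P
Trace ⟨aba⟩ through Q, begin at {t0}:
  step 1 (a): {t1}
  step 2 (b): {t2}
  step 3 (a): ∅ (Q stuck)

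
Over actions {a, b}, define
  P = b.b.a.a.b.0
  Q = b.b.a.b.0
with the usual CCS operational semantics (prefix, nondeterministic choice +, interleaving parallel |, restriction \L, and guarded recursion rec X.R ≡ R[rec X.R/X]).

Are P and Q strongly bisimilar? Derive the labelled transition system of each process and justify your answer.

P's transition system — 6 states:
  m0 = b.b.a.a.b.0 :: —b→ m1
  m1 = b.a.a.b.0 :: —b→ m2
  m2 = a.a.b.0 :: —a→ m3
  m3 = a.b.0 :: —a→ m4
  m4 = b.0 :: —b→ m5
  m5 = 0 :: ·
Q's transition system — 5 states:
  n0 = b.b.a.b.0 :: —b→ n1
  n1 = b.a.b.0 :: —b→ n2
  n2 = a.b.0 :: —a→ n3
  n3 = b.0 :: —b→ n4
  n4 = 0 :: ·
Coarsest stable partition (strong bisimilarity classes):
  B0 = {m0}
  B1 = {m1}
  B2 = {m2}
  B3 = {m3, n2}
  B4 = {m4, n3}
  B5 = {m5, n4}
  B6 = {n0}
  B7 = {n1}
m0 ∈ B0, n0 ∈ B6 → different blocks

not bisimilar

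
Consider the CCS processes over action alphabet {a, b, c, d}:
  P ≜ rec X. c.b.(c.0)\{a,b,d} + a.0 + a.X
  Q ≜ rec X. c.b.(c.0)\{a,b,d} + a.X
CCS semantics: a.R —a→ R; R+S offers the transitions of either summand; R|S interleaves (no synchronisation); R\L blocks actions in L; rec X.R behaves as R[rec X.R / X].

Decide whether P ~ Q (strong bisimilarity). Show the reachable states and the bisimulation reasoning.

LTS(P): 5 reachable states
  m0 = rec X. c.b.(c.0)\{a,b,d} + a.0 + a.X :: —a→ m0, —a→ m1, —c→ m2
  m1 = 0 :: ∅
  m2 = b.(c.0)\{a,b,d} :: —b→ m3
  m3 = (c.0)\{a,b,d} :: —c→ m4
  m4 = 0\{a,b,d} :: ∅
LTS(Q): 4 reachable states
  n0 = rec X. c.b.(c.0)\{a,b,d} + a.X :: —a→ n0, —c→ n1
  n1 = b.(c.0)\{a,b,d} :: —b→ n2
  n2 = (c.0)\{a,b,d} :: —c→ n3
  n3 = 0\{a,b,d} :: ∅
Coarsest stable partition (strong bisimilarity classes):
  B0 = {m0}
  B1 = {m1, m4, n3}
  B2 = {m2, n1}
  B3 = {m3, n2}
  B4 = {n0}
m0 ∈ B0, n0 ∈ B4 → different blocks

not bisimilar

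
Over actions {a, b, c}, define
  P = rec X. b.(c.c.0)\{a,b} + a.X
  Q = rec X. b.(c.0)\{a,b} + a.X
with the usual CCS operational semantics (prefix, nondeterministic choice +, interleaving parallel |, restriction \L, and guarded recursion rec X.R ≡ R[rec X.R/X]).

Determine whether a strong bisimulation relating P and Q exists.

Reachable graph of P (4 states):
  u0 = rec X. b.(c.c.0)\{a,b} + a.X → ··a··> u0, ··b··> u1
  u1 = (c.c.0)\{a,b} → ··c··> u2
  u2 = (c.0)\{a,b} → ··c··> u3
  u3 = 0\{a,b} → stopped
Reachable graph of Q (3 states):
  v0 = rec X. b.(c.0)\{a,b} + a.X → ··a··> v0, ··b··> v1
  v1 = (c.0)\{a,b} → ··c··> v2
  v2 = 0\{a,b} → stopped
Coarsest stable partition (strong bisimilarity classes):
  B0 = {u0}
  B1 = {u1}
  B2 = {u2, v1}
  B3 = {u3, v2}
  B4 = {v0}
u0 ∈ B0, v0 ∈ B4 → different blocks

P ≁ Q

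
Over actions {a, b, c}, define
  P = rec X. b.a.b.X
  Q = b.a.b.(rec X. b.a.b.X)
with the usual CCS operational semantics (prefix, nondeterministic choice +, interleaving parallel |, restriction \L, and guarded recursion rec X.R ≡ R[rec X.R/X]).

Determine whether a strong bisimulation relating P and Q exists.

P ~ Q

P's transition system — 3 states:
  p0 = rec X. b.a.b.X → —b→ p1
  p1 = a.b.(rec X. b.a.b.X) → —a→ p2
  p2 = b.(rec X. b.a.b.X) → —b→ p0
Q's transition system — 4 states:
  q0 = b.a.b.(rec X. b.a.b.X) → —b→ q1
  q1 = a.b.(rec X. b.a.b.X) → —a→ q2
  q2 = b.(rec X. b.a.b.X) → —b→ q3
  q3 = rec X. b.a.b.X → —b→ q1
Partition-refinement fixed point:
  B0 = {p0, q0, q3}
  B1 = {p1, q1}
  B2 = {p2, q2}
p0 ∈ B0, q0 ∈ B0 → same block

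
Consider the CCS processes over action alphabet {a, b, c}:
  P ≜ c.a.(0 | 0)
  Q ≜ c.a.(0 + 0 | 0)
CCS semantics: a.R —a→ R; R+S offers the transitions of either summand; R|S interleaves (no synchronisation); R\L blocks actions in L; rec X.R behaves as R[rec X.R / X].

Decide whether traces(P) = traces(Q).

YES

P's transition system — 3 states:
  p0 = c.a.(0 | 0) → —c→ p1
  p1 = a.(0 | 0) → —a→ p2
  p2 = 0 | 0 → ∅
Q's transition system — 3 states:
  q0 = c.a.(0 + 0 | 0) → —c→ q1
  q1 = a.(0 + 0 | 0) → —a→ q2
  q2 = 0 + 0 | 0 → ∅
Partition-refinement fixed point:
  B0 = {p0, q0}
  B1 = {p1, q1}
  B2 = {p2, q2}
p0 ∈ B0, q0 ∈ B0 → same block
Bisimilar ⇒ trace-equivalent.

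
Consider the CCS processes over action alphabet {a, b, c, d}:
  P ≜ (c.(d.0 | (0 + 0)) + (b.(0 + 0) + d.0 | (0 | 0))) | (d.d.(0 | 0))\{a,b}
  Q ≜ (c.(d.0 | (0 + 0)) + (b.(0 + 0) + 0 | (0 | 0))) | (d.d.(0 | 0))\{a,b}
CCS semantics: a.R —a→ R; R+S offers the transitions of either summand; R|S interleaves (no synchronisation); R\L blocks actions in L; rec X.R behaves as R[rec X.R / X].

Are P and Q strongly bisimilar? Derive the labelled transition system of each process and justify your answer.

NO

P's transition system — 15 states:
  m0 = (c.(d.0 | (0 + 0)) + (b.(0 + 0) + d.0 | (0 | 0))) | (d.d.(0 | 0))\{a,b} :: —b→ m1, —c→ m2, —d→ m3, —d→ m4
  m1 = (0 + 0) | (d.d.(0 | 0))\{a,b} :: —d→ m5
  m2 = d.0 | (0 + 0) | (d.d.(0 | 0))\{a,b} :: —d→ m6, —d→ m7
  m3 = (c.(d.0 | (0 + 0)) + (b.(0 + 0) + d.0 | (0 | 0))) | (d.(0 | 0))\{a,b} :: —b→ m5, —c→ m7, —d→ m8, —d→ m9
  m4 = 0 | (0 | 0) | (d.d.(0 | 0))\{a,b} :: —d→ m9
  m5 = (0 + 0) | (d.(0 | 0))\{a,b} :: —d→ m10
  m6 = 0 | (0 + 0) | (d.d.(0 | 0))\{a,b} :: —d→ m11
  m7 = d.0 | (0 + 0) | (d.(0 | 0))\{a,b} :: —d→ m11, —d→ m12
  m8 = (c.(d.0 | (0 + 0)) + (b.(0 + 0) + d.0 | (0 | 0))) | (0 | 0)\{a,b} :: —b→ m10, —c→ m12, —d→ m13
  m9 = 0 | (0 | 0) | (d.(0 | 0))\{a,b} :: —d→ m13
  m10 = (0 + 0) | (0 | 0)\{a,b} :: ∅
  m11 = 0 | (0 + 0) | (d.(0 | 0))\{a,b} :: —d→ m14
  m12 = d.0 | (0 + 0) | (0 | 0)\{a,b} :: —d→ m14
  m13 = 0 | (0 | 0) | (0 | 0)\{a,b} :: ∅
  m14 = 0 | (0 + 0) | (0 | 0)\{a,b} :: ∅
Q's transition system — 12 states:
  n0 = (c.(d.0 | (0 + 0)) + (b.(0 + 0) + 0 | (0 | 0))) | (d.d.(0 | 0))\{a,b} :: —b→ n1, —c→ n2, —d→ n3
  n1 = (0 + 0) | (d.d.(0 | 0))\{a,b} :: —d→ n4
  n2 = d.0 | (0 + 0) | (d.d.(0 | 0))\{a,b} :: —d→ n5, —d→ n6
  n3 = (c.(d.0 | (0 + 0)) + (b.(0 + 0) + 0 | (0 | 0))) | (d.(0 | 0))\{a,b} :: —b→ n4, —c→ n6, —d→ n7
  n4 = (0 + 0) | (d.(0 | 0))\{a,b} :: —d→ n8
  n5 = 0 | (0 + 0) | (d.d.(0 | 0))\{a,b} :: —d→ n9
  n6 = d.0 | (0 + 0) | (d.(0 | 0))\{a,b} :: —d→ n10, —d→ n9
  n7 = (c.(d.0 | (0 + 0)) + (b.(0 + 0) + 0 | (0 | 0))) | (0 | 0)\{a,b} :: —b→ n8, —c→ n10
  n8 = (0 + 0) | (0 | 0)\{a,b} :: ∅
  n9 = 0 | (0 + 0) | (d.(0 | 0))\{a,b} :: —d→ n11
  n10 = d.0 | (0 + 0) | (0 | 0)\{a,b} :: —d→ n11
  n11 = 0 | (0 + 0) | (0 | 0)\{a,b} :: ∅
Partition-refinement fixed point:
  B0 = {m0}
  B1 = {m2, n2}
  B2 = {m1, m4, m6, m7, n1, n5, n6}
  B3 = {m11, m12, m5, m9, n10, n4, n9}
  B4 = {m10, m13, m14, n11, n8}
  B5 = {m3}
  B6 = {m8}
  B7 = {n0}
  B8 = {n3}
  B9 = {n7}
m0 ∈ B0, n0 ∈ B7 → different blocks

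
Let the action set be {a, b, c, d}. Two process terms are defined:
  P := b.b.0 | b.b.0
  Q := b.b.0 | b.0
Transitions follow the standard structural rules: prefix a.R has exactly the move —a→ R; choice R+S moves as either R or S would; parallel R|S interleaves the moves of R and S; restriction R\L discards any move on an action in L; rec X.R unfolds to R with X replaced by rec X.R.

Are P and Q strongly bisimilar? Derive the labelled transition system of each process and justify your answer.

NO

LTS(P): 9 reachable states
  s0 = b.b.0 | b.b.0 | -b-> s1, -b-> s2
  s1 = b.0 | b.b.0 | -b-> s3, -b-> s4
  s2 = b.b.0 | b.0 | -b-> s4, -b-> s5
  s3 = 0 | b.b.0 | -b-> s6
  s4 = b.0 | b.0 | -b-> s6, -b-> s7
  s5 = b.b.0 | 0 | -b-> s7
  s6 = 0 | b.0 | -b-> s8
  s7 = b.0 | 0 | -b-> s8
  s8 = 0 | 0 | (no moves)
LTS(Q): 6 reachable states
  t0 = b.b.0 | b.0 | -b-> t1, -b-> t2
  t1 = b.0 | b.0 | -b-> t3, -b-> t4
  t2 = b.b.0 | 0 | -b-> t4
  t3 = 0 | b.0 | -b-> t5
  t4 = b.0 | 0 | -b-> t5
  t5 = 0 | 0 | (no moves)
Bisimilarity quotient blocks:
  B0 = {s0}
  B1 = {s1, s2, t0}
  B2 = {s3, s4, s5, t1, t2}
  B3 = {s6, s7, t3, t4}
  B4 = {s8, t5}
s0 ∈ B0, t0 ∈ B1 → different blocks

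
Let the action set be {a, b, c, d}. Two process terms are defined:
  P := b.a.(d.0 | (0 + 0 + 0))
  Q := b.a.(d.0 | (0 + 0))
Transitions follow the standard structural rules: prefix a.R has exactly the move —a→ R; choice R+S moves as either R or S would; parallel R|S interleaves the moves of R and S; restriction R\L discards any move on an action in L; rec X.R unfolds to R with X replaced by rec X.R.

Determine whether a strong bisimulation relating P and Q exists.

YES

LTS(P): 4 reachable states
  u0 = b.a.(d.0 | (0 + 0 + 0)) :: ··b··> u1
  u1 = a.(d.0 | (0 + 0 + 0)) :: ··a··> u2
  u2 = d.0 | (0 + 0 + 0) :: ··d··> u3
  u3 = 0 | (0 + 0 + 0) :: deadlocked
LTS(Q): 4 reachable states
  v0 = b.a.(d.0 | (0 + 0)) :: ··b··> v1
  v1 = a.(d.0 | (0 + 0)) :: ··a··> v2
  v2 = d.0 | (0 + 0) :: ··d··> v3
  v3 = 0 | (0 + 0) :: deadlocked
Bisimilarity quotient blocks:
  B0 = {u0, v0}
  B1 = {u1, v1}
  B2 = {u2, v2}
  B3 = {u3, v3}
u0 ∈ B0, v0 ∈ B0 → same block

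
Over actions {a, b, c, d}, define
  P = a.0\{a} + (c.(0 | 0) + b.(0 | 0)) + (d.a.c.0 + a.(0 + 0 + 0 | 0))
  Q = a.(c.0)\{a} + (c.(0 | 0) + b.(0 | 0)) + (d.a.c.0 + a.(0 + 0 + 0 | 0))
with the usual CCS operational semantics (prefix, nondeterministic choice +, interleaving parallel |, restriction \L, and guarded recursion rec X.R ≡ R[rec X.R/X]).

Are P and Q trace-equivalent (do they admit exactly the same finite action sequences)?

Reachable graph of P (7 states):
  s0 = a.0\{a} + (c.(0 | 0) + b.(0 | 0)) + (d.a.c.0 + a.(0 + 0 + 0 | 0)) → ··a··> s1, ··a··> s2, ··b··> s3, ··c··> s3, ··d··> s4
  s1 = 0 + 0 + 0 | 0 → ∅
  s2 = 0\{a} → ∅
  s3 = 0 | 0 → ∅
  s4 = a.c.0 → ··a··> s5
  s5 = c.0 → ··c··> s6
  s6 = 0 → ∅
Reachable graph of Q (8 states):
  t0 = a.(c.0)\{a} + (c.(0 | 0) + b.(0 | 0)) + (d.a.c.0 + a.(0 + 0 + 0 | 0)) → ··a··> t1, ··a··> t2, ··b··> t3, ··c··> t3, ··d··> t4
  t1 = (c.0)\{a} → ··c··> t5
  t2 = 0 + 0 + 0 | 0 → ∅
  t3 = 0 | 0 → ∅
  t4 = a.c.0 → ··a··> t6
  t5 = 0\{a} → ∅
  t6 = c.0 → ··c··> t7
  t7 = 0 → ∅
Executing ac from Q (initial set {t0}):
  step 1 (a): {t1, t2}
  step 2 (c): {t5}
  ✓ Q
Executing ac from P (initial set {s0}):
  step 1 (a): {s1, s2}
  step 2 (c): no successor for P

NO — witness ⟨ac⟩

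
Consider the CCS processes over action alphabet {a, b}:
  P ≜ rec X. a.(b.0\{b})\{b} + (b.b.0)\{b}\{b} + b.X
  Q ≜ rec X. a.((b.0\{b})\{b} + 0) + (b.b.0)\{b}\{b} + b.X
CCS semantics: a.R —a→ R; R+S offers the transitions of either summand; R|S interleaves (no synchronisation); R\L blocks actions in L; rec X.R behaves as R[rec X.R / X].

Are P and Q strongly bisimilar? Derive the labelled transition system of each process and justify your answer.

bisimilar

LTS(P): 2 reachable states
  s0 = rec X. a.(b.0\{b})\{b} + (b.b.0)\{b}\{b} + b.X ⊢ ··a··> s1, ··b··> s0
  s1 = (b.0\{b})\{b} ⊢ ∅
LTS(Q): 2 reachable states
  t0 = rec X. a.((b.0\{b})\{b} + 0) + (b.b.0)\{b}\{b} + b.X ⊢ ··a··> t1, ··b··> t0
  t1 = (b.0\{b})\{b} + 0 ⊢ ∅
Bisimilarity quotient blocks:
  B0 = {s0, t0}
  B1 = {s1, t1}
s0 ∈ B0, t0 ∈ B0 → same block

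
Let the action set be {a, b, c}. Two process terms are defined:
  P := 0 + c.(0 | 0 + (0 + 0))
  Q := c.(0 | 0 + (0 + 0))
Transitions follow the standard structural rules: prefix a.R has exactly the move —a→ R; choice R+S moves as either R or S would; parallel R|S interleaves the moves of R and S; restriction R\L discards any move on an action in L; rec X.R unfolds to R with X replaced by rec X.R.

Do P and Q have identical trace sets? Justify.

P's transition system — 2 states:
  p0 = 0 + c.(0 | 0 + (0 + 0)) has moves -c-> p1
  p1 = 0 | 0 + (0 + 0) has moves deadlocked
Q's transition system — 2 states:
  q0 = c.(0 | 0 + (0 + 0)) has moves -c-> q1
  q1 = 0 | 0 + (0 + 0) has moves deadlocked
Partition-refinement fixed point:
  B0 = {p0, q0}
  B1 = {p1, q1}
p0 ∈ B0, q0 ∈ B0 → same block
Bisimilar ⇒ trace-equivalent.

traces(P) = traces(Q)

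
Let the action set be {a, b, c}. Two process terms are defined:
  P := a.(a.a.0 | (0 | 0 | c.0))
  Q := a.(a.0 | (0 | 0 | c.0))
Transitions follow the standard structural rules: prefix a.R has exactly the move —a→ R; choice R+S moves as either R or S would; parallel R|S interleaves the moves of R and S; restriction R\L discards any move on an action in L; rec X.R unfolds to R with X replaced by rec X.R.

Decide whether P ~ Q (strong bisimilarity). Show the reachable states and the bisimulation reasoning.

Reachable graph of P (7 states):
  s0 = a.(a.a.0 | (0 | 0 | c.0)) → =a=> s1
  s1 = a.a.0 | (0 | 0 | c.0) → =a=> s2, =c=> s3
  s2 = a.0 | (0 | 0 | c.0) → =a=> s4, =c=> s5
  s3 = a.a.0 | (0 | 0 | 0) → =a=> s5
  s4 = 0 | (0 | 0 | c.0) → =c=> s6
  s5 = a.0 | (0 | 0 | 0) → =a=> s6
  s6 = 0 | (0 | 0 | 0) → stopped
Reachable graph of Q (5 states):
  t0 = a.(a.0 | (0 | 0 | c.0)) → =a=> t1
  t1 = a.0 | (0 | 0 | c.0) → =a=> t2, =c=> t3
  t2 = 0 | (0 | 0 | c.0) → =c=> t4
  t3 = a.0 | (0 | 0 | 0) → =a=> t4
  t4 = 0 | (0 | 0 | 0) → stopped
Bisimilarity quotient blocks:
  B0 = {s0}
  B1 = {s1}
  B2 = {s3}
  B3 = {s5, t3}
  B4 = {s6, t4}
  B5 = {s2, t1}
  B6 = {s4, t2}
  B7 = {t0}
s0 ∈ B0, t0 ∈ B7 → different blocks

NO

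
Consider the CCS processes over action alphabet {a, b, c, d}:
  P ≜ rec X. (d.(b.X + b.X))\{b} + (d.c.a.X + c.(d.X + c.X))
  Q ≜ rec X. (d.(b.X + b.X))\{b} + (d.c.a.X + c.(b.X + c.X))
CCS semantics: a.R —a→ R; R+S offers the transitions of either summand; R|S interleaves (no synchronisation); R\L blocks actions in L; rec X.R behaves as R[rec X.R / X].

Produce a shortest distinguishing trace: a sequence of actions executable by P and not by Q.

cd

LTS(P): 5 reachable states
  m0 = rec X. (d.(b.X + b.X))\{b} + (d.c.a.X + c.(d.X + c.X)) → --c--▸ m1, --d--▸ m2, --d--▸ m3
  m1 = d.(rec X. (d.(b.X + b.X))\{b} + (d.c.a.X + c.(d.X + c.X))) + c.(rec X. (d.(b.X + b.X))\{b} + (d.c.a.X + c.(d.X + c.X))) → --c--▸ m0, --d--▸ m0
  m2 = (b.(rec X. (d.(b.X + b.X))\{b} + (d.c.a.X + c.(d.X + c.X))) + b.(rec X. (d.(b.X + b.X))\{b} + (d.c.a.X + c.(d.X + c.X))))\{b} → ∅
  m3 = c.a.(rec X. (d.(b.X + b.X))\{b} + (d.c.a.X + c.(d.X + c.X))) → --c--▸ m4
  m4 = a.(rec X. (d.(b.X + b.X))\{b} + (d.c.a.X + c.(d.X + c.X))) → --a--▸ m0
LTS(Q): 5 reachable states
  n0 = rec X. (d.(b.X + b.X))\{b} + (d.c.a.X + c.(b.X + c.X)) → --c--▸ n1, --d--▸ n2, --d--▸ n3
  n1 = b.(rec X. (d.(b.X + b.X))\{b} + (d.c.a.X + c.(b.X + c.X))) + c.(rec X. (d.(b.X + b.X))\{b} + (d.c.a.X + c.(b.X + c.X))) → --b--▸ n0, --c--▸ n0
  n2 = (b.(rec X. (d.(b.X + b.X))\{b} + (d.c.a.X + c.(b.X + c.X))) + b.(rec X. (d.(b.X + b.X))\{b} + (d.c.a.X + c.(b.X + c.X))))\{b} → ∅
  n3 = c.a.(rec X. (d.(b.X + b.X))\{b} + (d.c.a.X + c.(b.X + c.X))) → --c--▸ n4
  n4 = a.(rec X. (d.(b.X + b.X))\{b} + (d.c.a.X + c.(b.X + c.X))) → --a--▸ n0
Run σ = ⟨cd⟩ on P: start {m0}
  [1] c ⇒ {m1}
  [2] d ⇒ {m0}
  P completes σ.
Run σ = ⟨cd⟩ on Q: start {n0}
  [1] c ⇒ {n1}
  [2] d ⇒ ∅  — Q cannot continue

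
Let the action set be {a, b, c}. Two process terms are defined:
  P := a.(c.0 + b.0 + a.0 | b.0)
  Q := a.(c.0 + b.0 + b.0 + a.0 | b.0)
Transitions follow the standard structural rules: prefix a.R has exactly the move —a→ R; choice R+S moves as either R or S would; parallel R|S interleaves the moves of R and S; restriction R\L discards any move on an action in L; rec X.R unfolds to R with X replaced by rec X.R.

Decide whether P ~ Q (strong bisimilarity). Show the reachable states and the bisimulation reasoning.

YES

P's transition system — 6 states:
  s0 = a.(c.0 + b.0 + a.0 | b.0) → =a=> s1
  s1 = c.0 + b.0 + a.0 | b.0 → =a=> s2, =b=> s3, =b=> s4, =c=> s3
  s2 = 0 | b.0 → =b=> s5
  s3 = 0 → deadlocked
  s4 = a.0 | 0 → =a=> s5
  s5 = 0 | 0 → deadlocked
Q's transition system — 6 states:
  t0 = a.(c.0 + b.0 + b.0 + a.0 | b.0) → =a=> t1
  t1 = c.0 + b.0 + b.0 + a.0 | b.0 → =a=> t2, =b=> t3, =b=> t4, =c=> t3
  t2 = 0 | b.0 → =b=> t5
  t3 = 0 → deadlocked
  t4 = a.0 | 0 → =a=> t5
  t5 = 0 | 0 → deadlocked
Bisimilarity quotient blocks:
  B0 = {s0, t0}
  B1 = {s1, t1}
  B2 = {s2, t2}
  B3 = {s3, s5, t3, t5}
  B4 = {s4, t4}
s0 ∈ B0, t0 ∈ B0 → same block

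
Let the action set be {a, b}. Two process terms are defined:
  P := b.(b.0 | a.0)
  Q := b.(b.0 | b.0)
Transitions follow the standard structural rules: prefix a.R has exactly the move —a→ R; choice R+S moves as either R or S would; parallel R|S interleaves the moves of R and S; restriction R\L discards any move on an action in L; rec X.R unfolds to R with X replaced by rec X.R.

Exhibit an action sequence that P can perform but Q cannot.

ba

LTS(P): 5 reachable states
  m0 = b.(b.0 | a.0) ⊢ --b--▸ m1
  m1 = b.0 | a.0 ⊢ --a--▸ m2, --b--▸ m3
  m2 = b.0 | 0 ⊢ --b--▸ m4
  m3 = 0 | a.0 ⊢ --a--▸ m4
  m4 = 0 | 0 ⊢ ·
LTS(Q): 5 reachable states
  n0 = b.(b.0 | b.0) ⊢ --b--▸ n1
  n1 = b.0 | b.0 ⊢ --b--▸ n2, --b--▸ n3
  n2 = 0 | b.0 ⊢ --b--▸ n4
  n3 = b.0 | 0 ⊢ --b--▸ n4
  n4 = 0 | 0 ⊢ ·
Trace ⟨ba⟩ through P, begin at {m0}:
  step 1 (b): {m1}
  step 2 (a): {m2}
  — P admits the full trace.
Trace ⟨ba⟩ through Q, begin at {n0}:
  step 1 (b): {n1}
  step 2 (a): no successor for Q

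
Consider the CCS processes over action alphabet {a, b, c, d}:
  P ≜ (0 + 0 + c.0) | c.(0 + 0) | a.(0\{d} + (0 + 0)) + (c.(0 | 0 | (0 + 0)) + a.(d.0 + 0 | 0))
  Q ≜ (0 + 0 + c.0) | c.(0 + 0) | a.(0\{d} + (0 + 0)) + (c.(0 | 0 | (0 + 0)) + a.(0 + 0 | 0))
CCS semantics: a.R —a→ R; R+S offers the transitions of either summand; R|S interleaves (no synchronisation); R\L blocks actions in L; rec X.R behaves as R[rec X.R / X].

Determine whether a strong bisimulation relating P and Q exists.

LTS(P): 11 reachable states
  p0 = (0 + 0 + c.0) | c.(0 + 0) | a.(0\{d} + (0 + 0)) + (c.(0 | 0 | (0 + 0)) + a.(d.0 + 0 | 0)) | =a=> p1, =a=> p2, =c=> p3, =c=> p4, =c=> p5
  p1 = (0 + 0 + c.0) | c.(0 + 0) | (0\{d} + (0 + 0)) | =c=> p6, =c=> p7
  p2 = d.0 + 0 | 0 | =d=> p8
  p3 = (0 + 0 + c.0) | (0 + 0) | a.(0\{d} + (0 + 0)) | =a=> p6, =c=> p9
  p4 = 0 | 0 | (0 + 0) | deadlocked
  p5 = 0 | c.(0 + 0) | a.(0\{d} + (0 + 0)) | =a=> p7, =c=> p9
  p6 = (0 + 0 + c.0) | (0 + 0) | (0\{d} + (0 + 0)) | =c=> p10
  p7 = 0 | c.(0 + 0) | (0\{d} + (0 + 0)) | =c=> p10
  p8 = 0 | deadlocked
  p9 = 0 | (0 + 0) | a.(0\{d} + (0 + 0)) | =a=> p10
  p10 = 0 | (0 + 0) | (0\{d} + (0 + 0)) | deadlocked
LTS(Q): 10 reachable states
  q0 = (0 + 0 + c.0) | c.(0 + 0) | a.(0\{d} + (0 + 0)) + (c.(0 | 0 | (0 + 0)) + a.(0 + 0 | 0)) | =a=> q1, =a=> q2, =c=> q3, =c=> q4, =c=> q5
  q1 = (0 + 0 + c.0) | c.(0 + 0) | (0\{d} + (0 + 0)) | =c=> q6, =c=> q7
  q2 = 0 + 0 | 0 | deadlocked
  q3 = (0 + 0 + c.0) | (0 + 0) | a.(0\{d} + (0 + 0)) | =a=> q6, =c=> q8
  q4 = 0 | 0 | (0 + 0) | deadlocked
  q5 = 0 | c.(0 + 0) | a.(0\{d} + (0 + 0)) | =a=> q7, =c=> q8
  q6 = (0 + 0 + c.0) | (0 + 0) | (0\{d} + (0 + 0)) | =c=> q9
  q7 = 0 | c.(0 + 0) | (0\{d} + (0 + 0)) | =c=> q9
  q8 = 0 | (0 + 0) | a.(0\{d} + (0 + 0)) | =a=> q9
  q9 = 0 | (0 + 0) | (0\{d} + (0 + 0)) | deadlocked
Partition-refinement fixed point:
  B0 = {p0}
  B1 = {p10, p4, p8, q2, q4, q9}
  B2 = {p3, p5, q3, q5}
  B3 = {p6, p7, q6, q7}
  B4 = {p9, q8}
  B5 = {p1, q1}
  B6 = {p2}
  B7 = {q0}
p0 ∈ B0, q0 ∈ B7 → different blocks

NO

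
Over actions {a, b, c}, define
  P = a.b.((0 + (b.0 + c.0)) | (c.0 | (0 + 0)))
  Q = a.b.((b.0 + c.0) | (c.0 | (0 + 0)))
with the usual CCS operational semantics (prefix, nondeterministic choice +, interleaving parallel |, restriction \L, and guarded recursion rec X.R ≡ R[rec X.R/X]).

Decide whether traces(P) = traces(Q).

YES

Reachable graph of P (6 states):
  u0 = a.b.((0 + (b.0 + c.0)) | (c.0 | (0 + 0))) ⊢ -a-> u1
  u1 = b.((0 + (b.0 + c.0)) | (c.0 | (0 + 0))) ⊢ -b-> u2
  u2 = (0 + (b.0 + c.0)) | (c.0 | (0 + 0)) ⊢ -b-> u3, -c-> u3, -c-> u4
  u3 = 0 | (c.0 | (0 + 0)) ⊢ -c-> u5
  u4 = (0 + (b.0 + c.0)) | (0 | (0 + 0)) ⊢ -b-> u5, -c-> u5
  u5 = 0 | (0 | (0 + 0)) ⊢ (no moves)
Reachable graph of Q (6 states):
  v0 = a.b.((b.0 + c.0) | (c.0 | (0 + 0))) ⊢ -a-> v1
  v1 = b.((b.0 + c.0) | (c.0 | (0 + 0))) ⊢ -b-> v2
  v2 = (b.0 + c.0) | (c.0 | (0 + 0)) ⊢ -b-> v3, -c-> v3, -c-> v4
  v3 = 0 | (c.0 | (0 + 0)) ⊢ -c-> v5
  v4 = (b.0 + c.0) | (0 | (0 + 0)) ⊢ -b-> v5, -c-> v5
  v5 = 0 | (0 | (0 + 0)) ⊢ (no moves)
Partition-refinement fixed point:
  B0 = {u0, v0}
  B1 = {u1, v1}
  B2 = {u2, v2}
  B3 = {u3, v3}
  B4 = {u5, v5}
  B5 = {u4, v4}
u0 ∈ B0, v0 ∈ B0 → same block
Bisimilar ⇒ trace-equivalent.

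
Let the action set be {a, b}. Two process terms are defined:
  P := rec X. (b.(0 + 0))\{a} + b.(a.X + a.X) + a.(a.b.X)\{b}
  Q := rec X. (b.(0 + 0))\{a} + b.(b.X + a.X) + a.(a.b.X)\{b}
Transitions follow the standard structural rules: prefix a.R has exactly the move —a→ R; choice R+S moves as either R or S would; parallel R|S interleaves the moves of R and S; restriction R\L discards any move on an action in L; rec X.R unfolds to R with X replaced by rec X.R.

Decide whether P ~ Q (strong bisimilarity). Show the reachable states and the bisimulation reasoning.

Reachable graph of P (5 states):
  m0 = rec X. (b.(0 + 0))\{a} + b.(a.X + a.X) + a.(a.b.X)\{b} → --a--▸ m1, --b--▸ m2, --b--▸ m3
  m1 = (a.b.(rec X. (b.(0 + 0))\{a} + b.(a.X + a.X) + a.(a.b.X)\{b}))\{b} → --a--▸ m4
  m2 = (0 + 0)\{a} → ·
  m3 = a.(rec X. (b.(0 + 0))\{a} + b.(a.X + a.X) + a.(a.b.X)\{b}) + a.(rec X. (b.(0 + 0))\{a} + b.(a.X + a.X) + a.(a.b.X)\{b}) → --a--▸ m0
  m4 = (b.(rec X. (b.(0 + 0))\{a} + b.(a.X + a.X) + a.(a.b.X)\{b}))\{b} → ·
Reachable graph of Q (5 states):
  n0 = rec X. (b.(0 + 0))\{a} + b.(b.X + a.X) + a.(a.b.X)\{b} → --a--▸ n1, --b--▸ n2, --b--▸ n3
  n1 = (a.b.(rec X. (b.(0 + 0))\{a} + b.(b.X + a.X) + a.(a.b.X)\{b}))\{b} → --a--▸ n4
  n2 = (0 + 0)\{a} → ·
  n3 = b.(rec X. (b.(0 + 0))\{a} + b.(b.X + a.X) + a.(a.b.X)\{b}) + a.(rec X. (b.(0 + 0))\{a} + b.(b.X + a.X) + a.(a.b.X)\{b}) → --a--▸ n0, --b--▸ n0
  n4 = (b.(rec X. (b.(0 + 0))\{a} + b.(b.X + a.X) + a.(a.b.X)\{b}))\{b} → ·
Coarsest stable partition (strong bisimilarity classes):
  B0 = {m0}
  B1 = {m1, n1}
  B2 = {m2, m4, n2, n4}
  B3 = {m3}
  B4 = {n0}
  B5 = {n3}
m0 ∈ B0, n0 ∈ B4 → different blocks

not bisimilar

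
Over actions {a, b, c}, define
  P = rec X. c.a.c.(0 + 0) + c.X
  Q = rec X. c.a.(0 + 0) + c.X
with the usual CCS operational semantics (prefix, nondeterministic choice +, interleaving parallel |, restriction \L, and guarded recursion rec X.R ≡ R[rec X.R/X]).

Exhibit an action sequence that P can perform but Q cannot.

P's transition system — 4 states:
  s0 = rec X. c.a.c.(0 + 0) + c.X :: -c-> s0, -c-> s1
  s1 = a.c.(0 + 0) :: -a-> s2
  s2 = c.(0 + 0) :: -c-> s3
  s3 = 0 + 0 :: ∅
Q's transition system — 3 states:
  t0 = rec X. c.a.(0 + 0) + c.X :: -c-> t0, -c-> t1
  t1 = a.(0 + 0) :: -a-> t2
  t2 = 0 + 0 :: ∅
Executing cac from P (initial set {s0}):
  after c @ step 1: {s0, s1}
  after a @ step 2: {s2}
  after c @ step 3: {s3}
  — P admits the full trace.
Executing cac from Q (initial set {t0}):
  after c @ step 1: {t0, t1}
  after a @ step 2: {t2}
  after c @ step 3: no successor for Q

cac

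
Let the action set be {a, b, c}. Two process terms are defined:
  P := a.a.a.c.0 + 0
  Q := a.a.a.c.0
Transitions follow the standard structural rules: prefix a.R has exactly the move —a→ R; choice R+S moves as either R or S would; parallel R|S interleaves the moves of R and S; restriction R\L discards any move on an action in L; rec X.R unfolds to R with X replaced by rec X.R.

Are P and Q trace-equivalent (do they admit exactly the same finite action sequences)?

trace-equivalent

LTS(P): 5 reachable states
  s0 = a.a.a.c.0 + 0 ⊢ —a→ s1
  s1 = a.a.c.0 ⊢ —a→ s2
  s2 = a.c.0 ⊢ —a→ s3
  s3 = c.0 ⊢ —c→ s4
  s4 = 0 ⊢ (no moves)
LTS(Q): 5 reachable states
  t0 = a.a.a.c.0 ⊢ —a→ t1
  t1 = a.a.c.0 ⊢ —a→ t2
  t2 = a.c.0 ⊢ —a→ t3
  t3 = c.0 ⊢ —c→ t4
  t4 = 0 ⊢ (no moves)
Partition-refinement fixed point:
  B0 = {s0, t0}
  B1 = {s1, t1}
  B2 = {s2, t2}
  B3 = {s3, t3}
  B4 = {s4, t4}
s0 ∈ B0, t0 ∈ B0 → same block
Bisimilar ⇒ trace-equivalent.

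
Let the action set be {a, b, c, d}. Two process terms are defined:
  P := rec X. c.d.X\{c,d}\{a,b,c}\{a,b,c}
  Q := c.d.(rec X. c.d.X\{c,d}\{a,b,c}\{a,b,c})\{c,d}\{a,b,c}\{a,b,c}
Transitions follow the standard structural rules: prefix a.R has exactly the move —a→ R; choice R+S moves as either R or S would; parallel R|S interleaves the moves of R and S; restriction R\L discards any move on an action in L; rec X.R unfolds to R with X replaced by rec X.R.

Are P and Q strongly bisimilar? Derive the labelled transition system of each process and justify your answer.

Reachable graph of P (3 states):
  s0 = rec X. c.d.X\{c,d}\{a,b,c}\{a,b,c} :: =c=> s1
  s1 = d.(rec X. c.d.X\{c,d}\{a,b,c}\{a,b,c})\{c,d}\{a,b,c}\{a,b,c} :: =d=> s2
  s2 = (rec X. c.d.X\{c,d}\{a,b,c}\{a,b,c})\{c,d}\{a,b,c}\{a,b,c} :: (no moves)
Reachable graph of Q (3 states):
  t0 = c.d.(rec X. c.d.X\{c,d}\{a,b,c}\{a,b,c})\{c,d}\{a,b,c}\{a,b,c} :: =c=> t1
  t1 = d.(rec X. c.d.X\{c,d}\{a,b,c}\{a,b,c})\{c,d}\{a,b,c}\{a,b,c} :: =d=> t2
  t2 = (rec X. c.d.X\{c,d}\{a,b,c}\{a,b,c})\{c,d}\{a,b,c}\{a,b,c} :: (no moves)
Bisimilarity quotient blocks:
  B0 = {s0, t0}
  B1 = {s1, t1}
  B2 = {s2, t2}
s0 ∈ B0, t0 ∈ B0 → same block

bisimilar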